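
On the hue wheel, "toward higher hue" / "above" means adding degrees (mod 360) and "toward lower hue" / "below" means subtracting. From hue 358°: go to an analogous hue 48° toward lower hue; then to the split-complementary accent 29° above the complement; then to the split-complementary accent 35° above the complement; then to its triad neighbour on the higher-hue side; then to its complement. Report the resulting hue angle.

314°

−48° (analog 48° ↓): 358 − 48 = 310°
+209° (split-comp 29° ↑): 310 + 209 = 519 → 519 − 360 = 159°
+215° (split-comp 35° ↑): 159 + 215 = 374 → 374 − 360 = 14°
+120° (triadic ↑): 14 + 120 = 134°
+180° (complement): 134 + 180 = 314°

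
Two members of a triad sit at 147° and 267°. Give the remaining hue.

27°

A triad spaces three hues 120° apart.
The full set is {27°, 147°, 267°}.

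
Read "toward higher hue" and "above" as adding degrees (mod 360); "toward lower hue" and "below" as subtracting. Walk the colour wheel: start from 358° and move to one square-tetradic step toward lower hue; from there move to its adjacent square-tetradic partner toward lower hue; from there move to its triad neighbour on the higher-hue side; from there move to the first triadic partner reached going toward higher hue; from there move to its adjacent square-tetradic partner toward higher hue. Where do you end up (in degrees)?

148°

−90° (square ↓): 358 − 90 = 268°
−90° (square ↓): 268 − 90 = 178°
+120° (triadic ↑): 178 + 120 = 298°
+120° (triadic ↑): 298 + 120 = 418 → 418 − 360 = 58°
+90° (square ↑): 58 + 90 = 148°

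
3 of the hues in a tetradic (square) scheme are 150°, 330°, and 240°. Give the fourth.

60°

A square tetradic scheme places four hues every 90°.
The full set through 150° is {60°, 150°, 240°, 330°}.
Given {150°, 240°, 330°}, the missing hue is 60°.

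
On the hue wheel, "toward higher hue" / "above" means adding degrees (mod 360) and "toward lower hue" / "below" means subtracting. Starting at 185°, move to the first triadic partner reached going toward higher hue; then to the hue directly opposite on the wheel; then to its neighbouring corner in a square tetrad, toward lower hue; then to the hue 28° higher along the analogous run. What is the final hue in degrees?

63°

triadic ↑ +120°: 185 + 120 = 305°
complement +180°: 305 + 180 = 485 → 485 − 360 = 125°
square ↓ −90°: 125 − 90 = 35°
analog 28° ↑ +28°: 35 + 28 = 63°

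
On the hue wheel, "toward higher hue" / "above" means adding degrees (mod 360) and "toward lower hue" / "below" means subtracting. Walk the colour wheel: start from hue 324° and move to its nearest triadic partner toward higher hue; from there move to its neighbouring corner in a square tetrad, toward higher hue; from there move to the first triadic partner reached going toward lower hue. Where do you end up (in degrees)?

324 + 120 = 444 → 444 − 360 = 84°   (triadic ↑)
84 + 90 = 174°   (square ↑)
174 − 120 = 54°   (triadic ↓)

54°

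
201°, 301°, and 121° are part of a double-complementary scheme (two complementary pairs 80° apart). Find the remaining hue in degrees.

A rectangular tetradic uses two complementary pairs 80° apart: offsets 0°, 80°, 180°, 260°.
Among {121°, 201°, 301°}, 121° and 301° are a 180° pair.
The remaining hue 201° needs its own complement: 201 + 180 = 381 → 381 − 360 = 21°

21°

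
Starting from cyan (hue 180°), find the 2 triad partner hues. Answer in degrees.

A triad places three hues 120° apart.
180 + 120 = 300°
180 + 240 = 420 → 420 − 360 = 60°

300° and 60°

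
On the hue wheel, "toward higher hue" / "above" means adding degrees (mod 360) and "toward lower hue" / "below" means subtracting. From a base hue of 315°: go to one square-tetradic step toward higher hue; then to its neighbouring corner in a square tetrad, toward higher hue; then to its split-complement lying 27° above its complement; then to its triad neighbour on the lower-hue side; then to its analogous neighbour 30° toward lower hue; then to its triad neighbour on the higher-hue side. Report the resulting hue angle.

+90° (square ↑): 315 + 90 = 405 → 405 − 360 = 45°
+90° (square ↑): 45 + 90 = 135°
+207° (split-comp 27° ↑): 135 + 207 = 342°
−120° (triadic ↓): 342 − 120 = 222°
−30° (analog 30° ↓): 222 − 30 = 192°
+120° (triadic ↑): 192 + 120 = 312°

312°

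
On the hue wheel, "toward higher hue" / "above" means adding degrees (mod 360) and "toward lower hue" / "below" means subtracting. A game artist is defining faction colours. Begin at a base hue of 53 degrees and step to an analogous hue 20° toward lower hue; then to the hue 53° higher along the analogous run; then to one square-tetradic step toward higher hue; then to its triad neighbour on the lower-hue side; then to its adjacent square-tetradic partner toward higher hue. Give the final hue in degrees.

146°

−20° (analog 20° ↓): 53 − 20 = 33°
+53° (analog 53° ↑): 33 + 53 = 86°
+90° (square ↑): 86 + 90 = 176°
−120° (triadic ↓): 176 − 120 = 56°
+90° (square ↑): 56 + 90 = 146°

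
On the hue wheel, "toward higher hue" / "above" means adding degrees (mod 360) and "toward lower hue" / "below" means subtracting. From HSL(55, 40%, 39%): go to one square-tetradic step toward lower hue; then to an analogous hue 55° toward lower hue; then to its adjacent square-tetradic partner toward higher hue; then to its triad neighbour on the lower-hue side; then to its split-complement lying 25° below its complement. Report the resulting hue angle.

55 − 90 = -35 → -35 + 360 = 325°   (square ↓)
325 − 55 = 270°   (analog 55° ↓)
270 + 90 = 360 → 360 − 360 = 0°   (square ↑)
0 − 120 = -120 → -120 + 360 = 240°   (triadic ↓)
240 + 155 = 395 → 395 − 360 = 35°   (split-comp 25° ↓)

35°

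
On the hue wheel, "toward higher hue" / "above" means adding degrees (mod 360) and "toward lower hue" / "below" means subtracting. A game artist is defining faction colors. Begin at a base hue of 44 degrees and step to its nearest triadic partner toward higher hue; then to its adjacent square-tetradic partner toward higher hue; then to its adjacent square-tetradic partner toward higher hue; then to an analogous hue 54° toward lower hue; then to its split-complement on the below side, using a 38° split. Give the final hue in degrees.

triadic ↑ +120°: 44 + 120 = 164°
square ↑ +90°: 164 + 90 = 254°
square ↑ +90°: 254 + 90 = 344°
analog 54° ↓ −54°: 344 − 54 = 290°
split-comp 38° ↓ +142°: 290 + 142 = 432 → 432 − 360 = 72°

72°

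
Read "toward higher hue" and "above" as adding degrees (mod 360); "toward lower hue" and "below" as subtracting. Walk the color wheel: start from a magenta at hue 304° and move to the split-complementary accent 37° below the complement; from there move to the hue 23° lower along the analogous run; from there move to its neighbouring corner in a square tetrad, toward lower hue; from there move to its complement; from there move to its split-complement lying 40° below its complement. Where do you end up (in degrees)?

294°

split-comp 37° ↓ +143°: 304 + 143 = 447 → 447 − 360 = 87°
analog 23° ↓ −23°: 87 − 23 = 64°
square ↓ −90°: 64 − 90 = -26 → -26 + 360 = 334°
complement +180°: 334 + 180 = 514 → 514 − 360 = 154°
split-comp 40° ↓ +140°: 154 + 140 = 294°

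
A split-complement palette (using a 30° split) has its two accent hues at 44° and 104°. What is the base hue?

254°

The accents sit 30° either side of the complement, so the complement is their short-arc midpoint on the wheel.
Short-arc midpoint of 44° and 104°: 74°.
Base is 180° from the complement: 74 − 180 = -106 → -106 + 360 = 254°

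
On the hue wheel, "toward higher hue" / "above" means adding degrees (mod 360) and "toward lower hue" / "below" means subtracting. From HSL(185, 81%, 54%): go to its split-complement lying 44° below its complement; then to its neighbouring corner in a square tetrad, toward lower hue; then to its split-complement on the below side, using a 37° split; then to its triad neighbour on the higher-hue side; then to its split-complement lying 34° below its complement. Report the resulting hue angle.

+136° (split-comp 44° ↓): 185 + 136 = 321°
−90° (square ↓): 321 − 90 = 231°
+143° (split-comp 37° ↓): 231 + 143 = 374 → 374 − 360 = 14°
+120° (triadic ↑): 14 + 120 = 134°
+146° (split-comp 34° ↓): 134 + 146 = 280°

280°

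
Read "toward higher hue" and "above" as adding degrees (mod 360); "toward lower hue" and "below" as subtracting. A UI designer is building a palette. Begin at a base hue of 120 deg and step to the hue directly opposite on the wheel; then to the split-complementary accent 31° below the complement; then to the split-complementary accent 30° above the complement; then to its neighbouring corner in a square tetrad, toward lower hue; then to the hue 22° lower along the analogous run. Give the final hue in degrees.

complement +180°: 120 + 180 = 300°
split-comp 31° ↓ +149°: 300 + 149 = 449 → 449 − 360 = 89°
split-comp 30° ↑ +210°: 89 + 210 = 299°
square ↓ −90°: 299 − 90 = 209°
analog 22° ↓ −22°: 209 − 22 = 187°

187°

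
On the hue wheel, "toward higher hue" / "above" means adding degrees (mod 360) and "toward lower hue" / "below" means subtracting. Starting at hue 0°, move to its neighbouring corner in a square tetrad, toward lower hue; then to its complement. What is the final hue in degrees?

0 − 90 = -90 → -90 + 360 = 270°   (square ↓)
270 + 180 = 450 → 450 − 360 = 90°   (complement)

90°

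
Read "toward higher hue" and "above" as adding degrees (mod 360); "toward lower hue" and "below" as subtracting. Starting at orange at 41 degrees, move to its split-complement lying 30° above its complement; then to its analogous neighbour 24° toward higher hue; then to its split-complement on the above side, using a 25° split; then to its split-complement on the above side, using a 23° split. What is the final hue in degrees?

split-comp 30° ↑ +210°: 41 + 210 = 251°
analog 24° ↑ +24°: 251 + 24 = 275°
split-comp 25° ↑ +205°: 275 + 205 = 480 → 480 − 360 = 120°
split-comp 23° ↑ +203°: 120 + 203 = 323°

323°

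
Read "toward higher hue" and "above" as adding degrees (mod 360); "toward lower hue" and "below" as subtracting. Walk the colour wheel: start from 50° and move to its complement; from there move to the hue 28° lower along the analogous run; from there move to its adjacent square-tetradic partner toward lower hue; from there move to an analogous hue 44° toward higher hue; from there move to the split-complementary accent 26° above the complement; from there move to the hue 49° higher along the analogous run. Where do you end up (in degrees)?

51°

complement +180°: 50 + 180 = 230°
analog 28° ↓ −28°: 230 − 28 = 202°
square ↓ −90°: 202 − 90 = 112°
analog 44° ↑ +44°: 112 + 44 = 156°
split-comp 26° ↑ +206°: 156 + 206 = 362 → 362 − 360 = 2°
analog 49° ↑ +49°: 2 + 49 = 51°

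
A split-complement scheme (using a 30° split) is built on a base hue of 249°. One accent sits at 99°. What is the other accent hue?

39°

Split-complementary hues sit 30° either side of the complement.
Complement of the base 249°: 249 + 180 = 429 → 429 − 360 = 69°
The given accent 99° is 30° one side of 69°; the other accent sits 30° the other side: 69 − 30 = 39°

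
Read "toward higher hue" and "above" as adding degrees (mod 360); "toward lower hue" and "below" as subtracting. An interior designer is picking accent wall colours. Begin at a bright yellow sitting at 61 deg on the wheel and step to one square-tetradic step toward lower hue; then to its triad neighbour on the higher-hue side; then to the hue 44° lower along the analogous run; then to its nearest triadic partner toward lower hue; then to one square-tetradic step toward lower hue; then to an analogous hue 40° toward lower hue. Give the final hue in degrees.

61 − 90 = -29 → -29 + 360 = 331°   (square ↓)
331 + 120 = 451 → 451 − 360 = 91°   (triadic ↑)
91 − 44 = 47°   (analog 44° ↓)
47 − 120 = -73 → -73 + 360 = 287°   (triadic ↓)
287 − 90 = 197°   (square ↓)
197 − 40 = 157°   (analog 40° ↓)

157°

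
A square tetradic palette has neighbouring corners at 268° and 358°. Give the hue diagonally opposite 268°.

88°

A square tetradic scheme places four hues 90° apart; opposite corners are 180° apart.
268 + 180 = 448 → 448 − 360 = 88°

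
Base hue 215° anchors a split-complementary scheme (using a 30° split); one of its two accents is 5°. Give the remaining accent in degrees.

Split-complementary hues sit 30° either side of the complement.
Complement of the base 215°: 215 + 180 = 395 → 395 − 360 = 35°
The given accent 5° is 30° one side of 35°; the other accent sits 30° the other side: 35 + 30 = 65°

65°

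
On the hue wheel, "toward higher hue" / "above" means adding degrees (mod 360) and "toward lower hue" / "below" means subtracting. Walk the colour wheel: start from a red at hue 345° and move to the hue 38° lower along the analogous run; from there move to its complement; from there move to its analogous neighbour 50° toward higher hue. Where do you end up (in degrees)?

−38° (analog 38° ↓): 345 − 38 = 307°
+180° (complement): 307 + 180 = 487 → 487 − 360 = 127°
+50° (analog 50° ↑): 127 + 50 = 177°

177°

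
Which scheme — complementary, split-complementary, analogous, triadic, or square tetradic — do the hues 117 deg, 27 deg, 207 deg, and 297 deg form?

square tetradic

Sort the hues: 27°, 117°, 207°, 297°.
Successive gaps around the wheel: 90°, 90°, 90°, 90°.
Four hues every 90° form a square tetradic scheme.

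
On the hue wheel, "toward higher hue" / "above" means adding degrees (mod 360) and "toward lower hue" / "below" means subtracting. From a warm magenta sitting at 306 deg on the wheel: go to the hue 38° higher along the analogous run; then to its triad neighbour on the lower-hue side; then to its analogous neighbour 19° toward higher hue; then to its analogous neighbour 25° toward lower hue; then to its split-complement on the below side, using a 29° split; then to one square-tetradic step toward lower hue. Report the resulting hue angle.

+38° (analog 38° ↑): 306 + 38 = 344°
−120° (triadic ↓): 344 − 120 = 224°
+19° (analog 19° ↑): 224 + 19 = 243°
−25° (analog 25° ↓): 243 − 25 = 218°
+151° (split-comp 29° ↓): 218 + 151 = 369 → 369 − 360 = 9°
−90° (square ↓): 9 − 90 = -81 → -81 + 360 = 279°

279°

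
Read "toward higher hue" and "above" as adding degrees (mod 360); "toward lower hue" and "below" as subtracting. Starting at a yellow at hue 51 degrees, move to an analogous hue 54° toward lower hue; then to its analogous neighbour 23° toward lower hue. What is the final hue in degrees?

334°

51 − 54 = -3 → -3 + 360 = 357°   (analog 54° ↓)
357 − 23 = 334°   (analog 23° ↓)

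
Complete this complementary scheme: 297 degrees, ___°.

The complement sits 180° across the wheel.
The full set through 297° is {117°, 297°}.
Given {297°}, the missing hue is 117°.

117°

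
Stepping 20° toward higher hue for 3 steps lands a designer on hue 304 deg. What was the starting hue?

3 steps of 20° (toward higher hue) give a net shift of +60°.
Start = end − shift: 304 − 60 = 244°

244°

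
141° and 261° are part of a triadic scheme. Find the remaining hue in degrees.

21°

A triad places three hues 120° apart.
The full set through 141° is {21°, 141°, 261°}.
Given {141°, 261°}, the missing hue is 21°.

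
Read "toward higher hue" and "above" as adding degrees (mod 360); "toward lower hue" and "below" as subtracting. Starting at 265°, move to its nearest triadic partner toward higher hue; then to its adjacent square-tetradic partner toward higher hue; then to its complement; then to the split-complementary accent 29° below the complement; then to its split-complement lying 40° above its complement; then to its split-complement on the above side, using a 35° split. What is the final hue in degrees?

+120° (triadic ↑): 265 + 120 = 385 → 385 − 360 = 25°
+90° (square ↑): 25 + 90 = 115°
+180° (complement): 115 + 180 = 295°
+151° (split-comp 29° ↓): 295 + 151 = 446 → 446 − 360 = 86°
+220° (split-comp 40° ↑): 86 + 220 = 306°
+215° (split-comp 35° ↑): 306 + 215 = 521 → 521 − 360 = 161°

161°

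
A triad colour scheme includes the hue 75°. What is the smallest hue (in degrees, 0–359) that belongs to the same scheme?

75°

A triad places three hues 120° apart.
The full set through 75° is {75°, 195°, 315°}.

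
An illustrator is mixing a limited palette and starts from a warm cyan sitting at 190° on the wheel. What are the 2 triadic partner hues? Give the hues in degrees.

310° and 70°

A triad places three hues 120° apart.
190 + 120 = 310°
190 + 240 = 430 → 430 − 360 = 70°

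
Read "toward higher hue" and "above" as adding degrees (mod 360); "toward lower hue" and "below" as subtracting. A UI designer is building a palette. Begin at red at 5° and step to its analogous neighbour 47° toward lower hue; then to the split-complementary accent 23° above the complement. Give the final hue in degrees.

analog 47° ↓ −47°: 5 − 47 = -42 → -42 + 360 = 318°
split-comp 23° ↑ +203°: 318 + 203 = 521 → 521 − 360 = 161°

161°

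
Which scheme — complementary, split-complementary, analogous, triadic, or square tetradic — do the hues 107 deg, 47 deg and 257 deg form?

split-complementary

Sort the hues: 47°, 107°, 257°.
Successive gaps around the wheel: 60°, 150°, 150°.
Two 150° gaps and one 60° gap — a base hue opposite a pair of accents 30° either side of its complement — is the split-complementary pattern.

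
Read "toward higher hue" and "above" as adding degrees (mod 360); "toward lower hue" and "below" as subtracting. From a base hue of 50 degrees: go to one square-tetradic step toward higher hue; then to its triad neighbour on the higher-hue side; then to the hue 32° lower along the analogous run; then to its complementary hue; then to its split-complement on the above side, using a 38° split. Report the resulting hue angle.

50 + 90 = 140°   (square ↑)
140 + 120 = 260°   (triadic ↑)
260 − 32 = 228°   (analog 32° ↓)
228 + 180 = 408 → 408 − 360 = 48°   (complement)
48 + 218 = 266°   (split-comp 38° ↑)

266°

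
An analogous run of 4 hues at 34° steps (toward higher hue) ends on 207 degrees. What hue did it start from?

3 steps of 34° (toward higher hue) give a net shift of +102°.
Start = end − shift: 207 − 102 = 105°

105°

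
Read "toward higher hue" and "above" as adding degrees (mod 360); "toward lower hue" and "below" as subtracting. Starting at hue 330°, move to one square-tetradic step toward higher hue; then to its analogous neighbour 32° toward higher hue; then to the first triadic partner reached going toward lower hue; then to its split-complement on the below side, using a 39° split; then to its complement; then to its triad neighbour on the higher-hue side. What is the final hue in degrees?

53°

330 + 90 = 420 → 420 − 360 = 60°   (square ↑)
60 + 32 = 92°   (analog 32° ↑)
92 − 120 = -28 → -28 + 360 = 332°   (triadic ↓)
332 + 141 = 473 → 473 − 360 = 113°   (split-comp 39° ↓)
113 + 180 = 293°   (complement)
293 + 120 = 413 → 413 − 360 = 53°   (triadic ↑)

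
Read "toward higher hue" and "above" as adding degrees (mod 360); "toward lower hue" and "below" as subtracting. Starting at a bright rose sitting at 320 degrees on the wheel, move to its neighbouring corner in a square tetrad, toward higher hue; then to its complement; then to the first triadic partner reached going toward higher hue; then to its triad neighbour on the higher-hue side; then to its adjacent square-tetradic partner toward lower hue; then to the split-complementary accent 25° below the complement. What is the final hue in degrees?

175°

320 + 90 = 410 → 410 − 360 = 50°   (square ↑)
50 + 180 = 230°   (complement)
230 + 120 = 350°   (triadic ↑)
350 + 120 = 470 → 470 − 360 = 110°   (triadic ↑)
110 − 90 = 20°   (square ↓)
20 + 155 = 175°   (split-comp 25° ↓)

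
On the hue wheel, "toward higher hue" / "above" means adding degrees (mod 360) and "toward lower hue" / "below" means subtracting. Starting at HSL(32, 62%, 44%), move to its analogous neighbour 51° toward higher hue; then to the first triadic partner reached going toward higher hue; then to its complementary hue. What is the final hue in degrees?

analog 51° ↑ +51°: 32 + 51 = 83°
triadic ↑ +120°: 83 + 120 = 203°
complement +180°: 203 + 180 = 383 → 383 − 360 = 23°

23°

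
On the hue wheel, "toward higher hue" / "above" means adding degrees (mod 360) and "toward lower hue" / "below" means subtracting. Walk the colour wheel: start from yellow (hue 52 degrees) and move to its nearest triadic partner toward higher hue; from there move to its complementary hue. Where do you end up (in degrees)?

352°

+120° (triadic ↑): 52 + 120 = 172°
+180° (complement): 172 + 180 = 352°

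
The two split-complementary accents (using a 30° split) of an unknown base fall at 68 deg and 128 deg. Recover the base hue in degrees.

The accents sit 30° either side of the complement, so the complement is their short-arc midpoint on the wheel.
Short-arc midpoint of 68° and 128°: 98°.
Base is 180° from the complement: 98 − 180 = -82 → -82 + 360 = 278°

278°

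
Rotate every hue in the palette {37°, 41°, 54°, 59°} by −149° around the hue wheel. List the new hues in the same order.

37 − 149 = -112 → -112 + 360 = 248°
41 − 149 = -108 → -108 + 360 = 252°
54 − 149 = -95 → -95 + 360 = 265°
59 − 149 = -90 → -90 + 360 = 270°

248°, 252°, 265°, 270°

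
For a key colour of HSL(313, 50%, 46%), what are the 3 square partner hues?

43°, 133° and 223°

A square tetradic scheme places four hues every 90°.
313 + 90 = 403 → 403 − 360 = 43°
313 + 180 = 493 → 493 − 360 = 133°
313 + 270 = 583 → 583 − 360 = 223°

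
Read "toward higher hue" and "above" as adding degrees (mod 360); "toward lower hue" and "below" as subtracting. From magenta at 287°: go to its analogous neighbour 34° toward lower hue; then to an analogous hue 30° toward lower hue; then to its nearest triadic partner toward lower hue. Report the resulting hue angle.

287 − 34 = 253°   (analog 34° ↓)
253 − 30 = 223°   (analog 30° ↓)
223 − 120 = 103°   (triadic ↓)

103°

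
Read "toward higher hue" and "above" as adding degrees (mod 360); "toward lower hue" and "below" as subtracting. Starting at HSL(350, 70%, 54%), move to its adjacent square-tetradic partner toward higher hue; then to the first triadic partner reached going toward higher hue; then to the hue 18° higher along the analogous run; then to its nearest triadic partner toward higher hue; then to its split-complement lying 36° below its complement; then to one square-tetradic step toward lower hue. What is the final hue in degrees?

32°

350 + 90 = 440 → 440 − 360 = 80°   (square ↑)
80 + 120 = 200°   (triadic ↑)
200 + 18 = 218°   (analog 18° ↑)
218 + 120 = 338°   (triadic ↑)
338 + 144 = 482 → 482 − 360 = 122°   (split-comp 36° ↓)
122 − 90 = 32°   (square ↓)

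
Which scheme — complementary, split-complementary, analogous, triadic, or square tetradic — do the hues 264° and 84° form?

Sort the hues: 84°, 264°.
Successive gaps around the wheel: 180°, 180°.
Two hues 180° apart are complementary.

complementary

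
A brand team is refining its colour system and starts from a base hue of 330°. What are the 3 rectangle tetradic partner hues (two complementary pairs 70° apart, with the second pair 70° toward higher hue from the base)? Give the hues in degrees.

A rectangular tetradic uses two complementary pairs 70° apart: offsets 0°, 70°, 180°, 250°.
330 + 70 = 400 → 400 − 360 = 40°
330 + 180 = 510 → 510 − 360 = 150°
330 + 250 = 580 → 580 − 360 = 220°

40°, 150°, 220°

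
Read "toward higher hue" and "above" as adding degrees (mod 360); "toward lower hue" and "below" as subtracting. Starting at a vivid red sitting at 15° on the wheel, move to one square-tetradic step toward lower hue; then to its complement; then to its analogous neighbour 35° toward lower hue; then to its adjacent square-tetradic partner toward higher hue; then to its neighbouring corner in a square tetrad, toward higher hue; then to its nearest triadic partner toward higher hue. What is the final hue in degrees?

15 − 90 = -75 → -75 + 360 = 285°   (square ↓)
285 + 180 = 465 → 465 − 360 = 105°   (complement)
105 − 35 = 70°   (analog 35° ↓)
70 + 90 = 160°   (square ↑)
160 + 90 = 250°   (square ↑)
250 + 120 = 370 → 370 − 360 = 10°   (triadic ↑)

10°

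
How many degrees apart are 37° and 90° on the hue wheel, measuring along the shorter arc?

|37 − 90| = 53.
53 ≤ 180, so the shorter arc is 53°.

53°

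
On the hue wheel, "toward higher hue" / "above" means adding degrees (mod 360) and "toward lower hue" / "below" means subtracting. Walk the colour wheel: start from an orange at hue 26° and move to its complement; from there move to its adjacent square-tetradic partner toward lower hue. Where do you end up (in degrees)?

26 + 180 = 206°   (complement)
206 − 90 = 116°   (square ↓)

116°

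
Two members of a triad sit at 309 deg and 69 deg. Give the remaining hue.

A triad spaces three hues 120° apart.
The full set is {69°, 189°, 309°}.

189°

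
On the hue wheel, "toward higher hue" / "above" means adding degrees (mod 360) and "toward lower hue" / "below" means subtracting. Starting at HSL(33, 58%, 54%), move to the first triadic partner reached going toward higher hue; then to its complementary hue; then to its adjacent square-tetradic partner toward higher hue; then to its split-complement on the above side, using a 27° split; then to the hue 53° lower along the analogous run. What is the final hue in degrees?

33 + 120 = 153°   (triadic ↑)
153 + 180 = 333°   (complement)
333 + 90 = 423 → 423 − 360 = 63°   (square ↑)
63 + 207 = 270°   (split-comp 27° ↑)
270 − 53 = 217°   (analog 53° ↓)

217°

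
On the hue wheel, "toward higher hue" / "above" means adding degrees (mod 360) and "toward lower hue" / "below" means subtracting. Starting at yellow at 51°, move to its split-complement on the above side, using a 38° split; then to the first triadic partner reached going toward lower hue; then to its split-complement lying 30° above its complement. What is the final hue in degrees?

359°

51 + 218 = 269°   (split-comp 38° ↑)
269 − 120 = 149°   (triadic ↓)
149 + 210 = 359°   (split-comp 30° ↑)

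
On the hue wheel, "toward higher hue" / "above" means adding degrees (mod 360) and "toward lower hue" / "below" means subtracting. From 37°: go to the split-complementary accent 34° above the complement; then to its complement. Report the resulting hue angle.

71°

+214° (split-comp 34° ↑): 37 + 214 = 251°
+180° (complement): 251 + 180 = 431 → 431 − 360 = 71°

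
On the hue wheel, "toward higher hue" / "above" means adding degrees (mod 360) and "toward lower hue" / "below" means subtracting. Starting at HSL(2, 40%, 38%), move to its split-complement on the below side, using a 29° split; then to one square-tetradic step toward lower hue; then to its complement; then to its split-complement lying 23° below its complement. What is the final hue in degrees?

2 + 151 = 153°   (split-comp 29° ↓)
153 − 90 = 63°   (square ↓)
63 + 180 = 243°   (complement)
243 + 157 = 400 → 400 − 360 = 40°   (split-comp 23° ↓)

40°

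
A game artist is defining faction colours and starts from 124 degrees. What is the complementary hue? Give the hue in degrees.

304°

The complement sits 180° across the wheel.
124 + 180 = 304°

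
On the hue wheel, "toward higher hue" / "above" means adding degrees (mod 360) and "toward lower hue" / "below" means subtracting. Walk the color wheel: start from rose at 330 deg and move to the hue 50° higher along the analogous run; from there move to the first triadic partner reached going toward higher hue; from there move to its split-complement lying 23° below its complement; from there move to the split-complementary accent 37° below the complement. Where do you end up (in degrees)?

analog 50° ↑ +50°: 330 + 50 = 380 → 380 − 360 = 20°
triadic ↑ +120°: 20 + 120 = 140°
split-comp 23° ↓ +157°: 140 + 157 = 297°
split-comp 37° ↓ +143°: 297 + 143 = 440 → 440 − 360 = 80°

80°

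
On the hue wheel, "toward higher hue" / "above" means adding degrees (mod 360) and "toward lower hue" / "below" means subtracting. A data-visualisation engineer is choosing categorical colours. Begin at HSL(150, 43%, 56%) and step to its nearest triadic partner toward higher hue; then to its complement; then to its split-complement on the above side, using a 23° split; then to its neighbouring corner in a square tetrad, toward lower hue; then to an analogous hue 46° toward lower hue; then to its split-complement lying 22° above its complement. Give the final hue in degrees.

triadic ↑ +120°: 150 + 120 = 270°
complement +180°: 270 + 180 = 450 → 450 − 360 = 90°
split-comp 23° ↑ +203°: 90 + 203 = 293°
square ↓ −90°: 293 − 90 = 203°
analog 46° ↓ −46°: 203 − 46 = 157°
split-comp 22° ↑ +202°: 157 + 202 = 359°

359°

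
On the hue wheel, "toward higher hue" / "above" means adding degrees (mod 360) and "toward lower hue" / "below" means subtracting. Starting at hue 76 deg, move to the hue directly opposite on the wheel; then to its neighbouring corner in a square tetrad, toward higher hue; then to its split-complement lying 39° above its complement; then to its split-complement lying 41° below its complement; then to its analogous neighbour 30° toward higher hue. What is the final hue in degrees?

14°

+180° (complement): 76 + 180 = 256°
+90° (square ↑): 256 + 90 = 346°
+219° (split-comp 39° ↑): 346 + 219 = 565 → 565 − 360 = 205°
+139° (split-comp 41° ↓): 205 + 139 = 344°
+30° (analog 30° ↑): 344 + 30 = 374 → 374 − 360 = 14°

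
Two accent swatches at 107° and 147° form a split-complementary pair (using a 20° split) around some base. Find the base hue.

The accents sit 20° either side of the complement, so the complement is their short-arc midpoint on the wheel.
Short-arc midpoint of 107° and 147°: 127°.
Base is 180° from the complement: 127 − 180 = -53 → -53 + 360 = 307°

307°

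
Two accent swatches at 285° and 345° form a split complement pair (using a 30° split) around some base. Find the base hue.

135°

The accents sit 30° either side of the complement, so the complement is their short-arc midpoint on the wheel.
Short-arc midpoint of 285° and 345°: 315°.
Base is 180° from the complement: 315 − 180 = 135°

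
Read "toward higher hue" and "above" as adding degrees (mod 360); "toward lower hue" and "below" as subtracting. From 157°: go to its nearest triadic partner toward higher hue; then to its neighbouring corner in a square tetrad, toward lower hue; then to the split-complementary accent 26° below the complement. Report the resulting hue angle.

157 + 120 = 277°   (triadic ↑)
277 − 90 = 187°   (square ↓)
187 + 154 = 341°   (split-comp 26° ↓)

341°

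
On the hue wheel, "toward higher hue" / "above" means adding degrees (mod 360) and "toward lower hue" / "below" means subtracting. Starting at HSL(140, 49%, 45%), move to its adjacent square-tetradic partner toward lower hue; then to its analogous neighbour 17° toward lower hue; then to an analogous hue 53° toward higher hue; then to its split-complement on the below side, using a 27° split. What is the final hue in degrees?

square ↓ −90°: 140 − 90 = 50°
analog 17° ↓ −17°: 50 − 17 = 33°
analog 53° ↑ +53°: 33 + 53 = 86°
split-comp 27° ↓ +153°: 86 + 153 = 239°

239°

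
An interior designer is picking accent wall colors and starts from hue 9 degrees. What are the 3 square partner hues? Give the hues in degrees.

99°, 189° and 279°

A square tetradic scheme places four hues every 90°.
9 + 90 = 99°
9 + 180 = 189°
9 + 270 = 279°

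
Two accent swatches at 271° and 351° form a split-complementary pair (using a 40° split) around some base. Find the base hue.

131°

The accents sit 40° either side of the complement, so the complement is their short-arc midpoint on the wheel.
Short-arc midpoint of 271° and 351°: 311°.
Base is 180° from the complement: 311 − 180 = 131°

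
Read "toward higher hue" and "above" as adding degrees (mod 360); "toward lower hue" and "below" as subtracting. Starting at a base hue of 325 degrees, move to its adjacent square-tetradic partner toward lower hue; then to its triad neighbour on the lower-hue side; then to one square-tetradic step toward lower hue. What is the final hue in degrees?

325 − 90 = 235°   (square ↓)
235 − 120 = 115°   (triadic ↓)
115 − 90 = 25°   (square ↓)

25°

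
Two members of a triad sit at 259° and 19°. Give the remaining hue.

139°

A triad spaces three hues 120° apart.
The full set is {19°, 139°, 259°}.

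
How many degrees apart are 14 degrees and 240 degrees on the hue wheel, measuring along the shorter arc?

|14 − 240| = 226.
The shorter arc is 360 − 226 = 134°.

134°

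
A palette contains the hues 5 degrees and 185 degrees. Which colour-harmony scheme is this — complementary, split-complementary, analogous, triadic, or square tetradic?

complementary

Sort the hues: 5°, 185°.
Successive gaps around the wheel: 180°, 180°.
Two hues 180° apart are complementary.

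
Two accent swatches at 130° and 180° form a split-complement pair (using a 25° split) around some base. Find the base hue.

335°

The accents sit 25° either side of the complement, so the complement is their short-arc midpoint on the wheel.
Short-arc midpoint of 130° and 180°: 155°.
Base is 180° from the complement: 155 − 180 = -25 → -25 + 360 = 335°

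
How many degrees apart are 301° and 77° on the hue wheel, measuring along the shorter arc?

136°

|301 − 77| = 224.
The shorter arc is 360 − 224 = 136°.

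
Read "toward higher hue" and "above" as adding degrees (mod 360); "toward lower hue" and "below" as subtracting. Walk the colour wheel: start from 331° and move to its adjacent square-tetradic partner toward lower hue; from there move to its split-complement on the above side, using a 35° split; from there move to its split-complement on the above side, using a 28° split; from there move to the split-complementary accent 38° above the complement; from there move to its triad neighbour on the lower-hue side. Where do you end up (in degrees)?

42°

square ↓ −90°: 331 − 90 = 241°
split-comp 35° ↑ +215°: 241 + 215 = 456 → 456 − 360 = 96°
split-comp 28° ↑ +208°: 96 + 208 = 304°
split-comp 38° ↑ +218°: 304 + 218 = 522 → 522 − 360 = 162°
triadic ↓ −120°: 162 − 120 = 42°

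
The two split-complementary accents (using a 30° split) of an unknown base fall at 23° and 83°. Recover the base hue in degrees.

The accents sit 30° either side of the complement, so the complement is their short-arc midpoint on the wheel.
Short-arc midpoint of 23° and 83°: 53°.
Base is 180° from the complement: 53 − 180 = -127 → -127 + 360 = 233°

233°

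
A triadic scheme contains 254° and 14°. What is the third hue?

134°

A triad spaces three hues 120° apart.
The full set is {14°, 134°, 254°}.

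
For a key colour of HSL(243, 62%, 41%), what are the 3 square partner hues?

333°, 63° and 153°

A square tetradic scheme places four hues every 90°.
243 + 90 = 333°
243 + 180 = 423 → 423 − 360 = 63°
243 + 270 = 513 → 513 − 360 = 153°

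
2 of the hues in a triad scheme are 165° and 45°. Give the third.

A triad places three hues 120° apart.
The full set through 45° is {45°, 165°, 285°}.
Given {45°, 165°}, the missing hue is 285°.

285°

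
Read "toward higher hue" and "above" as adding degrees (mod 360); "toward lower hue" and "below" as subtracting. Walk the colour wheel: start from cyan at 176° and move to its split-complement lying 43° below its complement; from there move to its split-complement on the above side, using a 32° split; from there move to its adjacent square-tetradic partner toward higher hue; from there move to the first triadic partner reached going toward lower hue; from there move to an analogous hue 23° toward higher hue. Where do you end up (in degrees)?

158°

+137° (split-comp 43° ↓): 176 + 137 = 313°
+212° (split-comp 32° ↑): 313 + 212 = 525 → 525 − 360 = 165°
+90° (square ↑): 165 + 90 = 255°
−120° (triadic ↓): 255 − 120 = 135°
+23° (analog 23° ↑): 135 + 23 = 158°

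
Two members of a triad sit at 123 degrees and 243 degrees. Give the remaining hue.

3°

A triad spaces three hues 120° apart.
The full set is {3°, 123°, 243°}.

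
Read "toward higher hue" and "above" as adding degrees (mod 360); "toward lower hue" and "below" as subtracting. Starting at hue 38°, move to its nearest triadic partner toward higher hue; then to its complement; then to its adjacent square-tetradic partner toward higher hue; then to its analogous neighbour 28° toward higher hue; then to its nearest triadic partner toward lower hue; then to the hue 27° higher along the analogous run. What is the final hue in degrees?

3°

triadic ↑ +120°: 38 + 120 = 158°
complement +180°: 158 + 180 = 338°
square ↑ +90°: 338 + 90 = 428 → 428 − 360 = 68°
analog 28° ↑ +28°: 68 + 28 = 96°
triadic ↓ −120°: 96 − 120 = -24 → -24 + 360 = 336°
analog 27° ↑ +27°: 336 + 27 = 363 → 363 − 360 = 3°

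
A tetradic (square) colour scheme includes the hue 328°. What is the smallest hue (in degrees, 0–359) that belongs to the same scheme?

A square tetradic scheme places four hues every 90°.
The full set through 328° is {58°, 148°, 238°, 328°}.

58°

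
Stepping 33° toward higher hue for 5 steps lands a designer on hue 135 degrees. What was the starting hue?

330°

5 steps of 33° (toward higher hue) give a net shift of +165°.
Start = end − shift: 135 − 165 = -30 → -30 + 360 = 330°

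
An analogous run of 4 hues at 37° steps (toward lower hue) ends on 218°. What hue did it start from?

3 steps of 37° (toward lower hue) give a net shift of −111°.
Start = end − shift: 218 + 111 = 329°

329°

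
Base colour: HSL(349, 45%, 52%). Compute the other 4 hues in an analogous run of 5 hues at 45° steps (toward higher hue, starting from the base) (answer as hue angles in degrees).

Analogous hues sit every 45° along the wheel.
349 + 45 = 394 → 394 − 360 = 34°
349 + 90 = 439 → 439 − 360 = 79°
349 + 135 = 484 → 484 − 360 = 124°
349 + 180 = 529 → 529 − 360 = 169°

34°, 79°, 124°, and 169°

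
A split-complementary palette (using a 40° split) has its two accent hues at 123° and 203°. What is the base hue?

The accents sit 40° either side of the complement, so the complement is their short-arc midpoint on the wheel.
Short-arc midpoint of 123° and 203°: 163°.
Base is 180° from the complement: 163 − 180 = -17 → -17 + 360 = 343°

343°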